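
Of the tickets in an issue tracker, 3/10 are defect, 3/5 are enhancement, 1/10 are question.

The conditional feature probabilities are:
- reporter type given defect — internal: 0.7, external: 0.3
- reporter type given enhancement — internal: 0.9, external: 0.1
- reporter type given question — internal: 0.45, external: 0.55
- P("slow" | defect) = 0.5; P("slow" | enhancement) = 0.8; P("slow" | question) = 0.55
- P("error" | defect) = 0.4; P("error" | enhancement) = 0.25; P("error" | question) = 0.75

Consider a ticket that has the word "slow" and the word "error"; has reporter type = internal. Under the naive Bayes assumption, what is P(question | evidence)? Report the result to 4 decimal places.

0.1101

defect: 0.3 × 0.7 × 0.5 × 0.4 = 0.042
enhancement: 0.6 × 0.9 × 0.8 × 0.25 = 0.108
question: 0.1 × 0.45 × 0.55 × 0.75 = 0.0185625
P(question | x) = 0.0185625 / 0.1685625 ≈ 0.1101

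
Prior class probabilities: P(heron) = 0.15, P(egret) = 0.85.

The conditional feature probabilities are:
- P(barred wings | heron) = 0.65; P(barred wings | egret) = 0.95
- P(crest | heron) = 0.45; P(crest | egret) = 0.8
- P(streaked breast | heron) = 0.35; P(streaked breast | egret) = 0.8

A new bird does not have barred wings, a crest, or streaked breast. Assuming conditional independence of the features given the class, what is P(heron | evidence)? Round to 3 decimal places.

0.917

heron: 0.15 × (1−0.65) × (1−0.45) × (1−0.35) = 0.01876875
egret: 0.85 × (1−0.95) × (1−0.8) × (1−0.8) = 0.0017
P(heron | x) = 0.01876875 / 0.02046875 ≈ 0.917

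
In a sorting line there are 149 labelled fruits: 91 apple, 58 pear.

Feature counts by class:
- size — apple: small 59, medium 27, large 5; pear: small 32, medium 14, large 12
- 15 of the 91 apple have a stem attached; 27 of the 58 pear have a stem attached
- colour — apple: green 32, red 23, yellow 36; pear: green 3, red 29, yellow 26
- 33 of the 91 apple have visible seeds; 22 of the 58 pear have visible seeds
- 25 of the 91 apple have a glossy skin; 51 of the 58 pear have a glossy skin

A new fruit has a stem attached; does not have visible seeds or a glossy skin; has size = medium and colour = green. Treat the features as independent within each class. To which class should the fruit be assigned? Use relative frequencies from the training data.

apple: (91/149) × (27/91) × (15/91) × (32/91) × (58/91) × (66/91) ≈ 0.0048554
pear: (58/149) × (14/58) × (27/58) × (3/58) × (36/58) × (7/58) ≈ 0.000169479
Highest score → apple.

apple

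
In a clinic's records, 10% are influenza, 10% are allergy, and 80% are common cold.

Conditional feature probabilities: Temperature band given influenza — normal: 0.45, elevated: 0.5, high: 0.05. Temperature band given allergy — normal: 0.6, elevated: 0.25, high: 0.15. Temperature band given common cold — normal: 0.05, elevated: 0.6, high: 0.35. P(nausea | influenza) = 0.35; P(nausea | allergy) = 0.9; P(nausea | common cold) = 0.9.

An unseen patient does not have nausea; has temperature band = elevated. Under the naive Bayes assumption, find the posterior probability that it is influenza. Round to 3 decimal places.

0.392

influenza: 0.1 × 0.5 × (1−0.35) = 0.0325
allergy: 0.1 × 0.25 × (1−0.9) = 0.0025
common cold: 0.8 × 0.6 × (1−0.9) = 0.048
P(influenza | x) = 0.0325 / 0.083 ≈ 0.392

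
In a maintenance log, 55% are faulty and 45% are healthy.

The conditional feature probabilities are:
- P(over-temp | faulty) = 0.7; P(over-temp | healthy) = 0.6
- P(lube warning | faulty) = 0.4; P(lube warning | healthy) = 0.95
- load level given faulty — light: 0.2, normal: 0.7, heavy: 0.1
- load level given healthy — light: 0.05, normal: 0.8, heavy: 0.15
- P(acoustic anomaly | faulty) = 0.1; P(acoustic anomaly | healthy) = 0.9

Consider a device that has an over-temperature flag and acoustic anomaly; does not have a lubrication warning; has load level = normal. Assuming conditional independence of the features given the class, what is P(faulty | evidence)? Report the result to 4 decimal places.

0.6246

faulty: 0.55 × 0.7 × (1−0.4) × 0.7 × 0.1 = 0.01617
healthy: 0.45 × 0.6 × (1−0.95) × 0.8 × 0.9 = 0.00972
P(faulty | x) = 0.01617 / 0.02589 ≈ 0.6246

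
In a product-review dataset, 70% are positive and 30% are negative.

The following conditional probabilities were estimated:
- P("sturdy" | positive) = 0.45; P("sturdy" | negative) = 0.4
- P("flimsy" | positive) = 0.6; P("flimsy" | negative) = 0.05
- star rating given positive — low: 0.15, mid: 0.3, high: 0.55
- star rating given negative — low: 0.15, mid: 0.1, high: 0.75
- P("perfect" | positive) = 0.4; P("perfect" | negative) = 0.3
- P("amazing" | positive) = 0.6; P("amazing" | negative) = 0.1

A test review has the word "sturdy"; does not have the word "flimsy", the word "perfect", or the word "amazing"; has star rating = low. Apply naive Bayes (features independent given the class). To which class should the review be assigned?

positive: 0.7 × 0.45 × (1−0.6) × 0.15 × (1−0.4) × (1−0.6) = 0.004536
negative: 0.3 × 0.4 × (1−0.05) × 0.15 × (1−0.3) × (1−0.1) = 0.010773
Highest score → negative.

negative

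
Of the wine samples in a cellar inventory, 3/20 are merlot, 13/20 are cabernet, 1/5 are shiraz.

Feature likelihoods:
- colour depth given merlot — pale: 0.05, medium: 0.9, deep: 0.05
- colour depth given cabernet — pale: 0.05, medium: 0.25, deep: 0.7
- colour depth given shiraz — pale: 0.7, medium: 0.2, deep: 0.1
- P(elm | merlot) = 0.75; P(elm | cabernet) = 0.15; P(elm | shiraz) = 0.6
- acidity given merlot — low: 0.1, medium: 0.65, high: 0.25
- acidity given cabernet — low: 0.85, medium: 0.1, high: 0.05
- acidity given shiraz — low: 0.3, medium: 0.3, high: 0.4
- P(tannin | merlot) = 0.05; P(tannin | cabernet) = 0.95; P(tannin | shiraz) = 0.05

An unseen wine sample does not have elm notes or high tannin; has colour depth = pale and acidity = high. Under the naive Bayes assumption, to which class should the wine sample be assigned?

shiraz

merlot: 0.15 × 0.05 × (1−0.75) × 0.25 × (1−0.05) = 0.0004453125
cabernet: 0.65 × 0.05 × (1−0.15) × 0.05 × (1−0.95) = 0.0000690625
shiraz: 0.2 × 0.7 × (1−0.6) × 0.4 × (1−0.05) = 0.02128
Highest score → shiraz.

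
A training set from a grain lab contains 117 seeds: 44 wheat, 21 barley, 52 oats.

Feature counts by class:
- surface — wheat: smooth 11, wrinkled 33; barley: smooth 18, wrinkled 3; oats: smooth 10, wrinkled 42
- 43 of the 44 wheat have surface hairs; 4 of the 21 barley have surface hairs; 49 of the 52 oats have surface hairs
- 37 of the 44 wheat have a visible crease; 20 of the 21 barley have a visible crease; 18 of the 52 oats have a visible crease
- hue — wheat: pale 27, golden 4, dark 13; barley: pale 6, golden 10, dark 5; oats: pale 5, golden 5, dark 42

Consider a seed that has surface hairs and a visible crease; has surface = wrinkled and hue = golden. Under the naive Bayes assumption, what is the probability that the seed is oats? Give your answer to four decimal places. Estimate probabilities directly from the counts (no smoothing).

wheat: (44/117) × (33/44) × (43/44) × (37/44) × (4/44) ≈ 0.0210717
barley: (21/117) × (3/21) × (4/21) × (20/21) × (10/21) ≈ 0.00221497
oats: (52/117) × (42/52) × (49/52) × (18/52) × (5/52) ≈ 0.0112588
P(oats | x) = 0.0112588 / 0.03454547 ≈ 0.3259

0.3259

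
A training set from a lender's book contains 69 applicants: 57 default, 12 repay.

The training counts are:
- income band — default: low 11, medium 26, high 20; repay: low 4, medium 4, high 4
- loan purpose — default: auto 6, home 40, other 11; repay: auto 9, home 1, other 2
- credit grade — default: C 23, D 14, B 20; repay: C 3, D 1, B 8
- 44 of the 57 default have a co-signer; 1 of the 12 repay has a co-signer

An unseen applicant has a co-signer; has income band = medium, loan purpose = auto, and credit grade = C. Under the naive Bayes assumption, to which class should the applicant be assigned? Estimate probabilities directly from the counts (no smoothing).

default: (57/69) × (26/57) × (6/57) × (23/57) × (44/57) ≈ 0.0123547
repay: (12/69) × (4/12) × (9/12) × (3/12) × (1/12) ≈ 0.000905797
Highest score → default.

default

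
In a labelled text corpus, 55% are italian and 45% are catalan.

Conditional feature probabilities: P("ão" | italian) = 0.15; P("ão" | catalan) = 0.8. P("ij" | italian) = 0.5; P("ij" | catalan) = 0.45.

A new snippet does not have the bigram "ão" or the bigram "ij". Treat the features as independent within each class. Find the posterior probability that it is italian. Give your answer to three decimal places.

italian: 0.55 × (1−0.15) × (1−0.5) = 0.23375
catalan: 0.45 × (1−0.8) × (1−0.45) = 0.0495
P(italian | x) = 0.23375 / 0.28325 ≈ 0.825

0.825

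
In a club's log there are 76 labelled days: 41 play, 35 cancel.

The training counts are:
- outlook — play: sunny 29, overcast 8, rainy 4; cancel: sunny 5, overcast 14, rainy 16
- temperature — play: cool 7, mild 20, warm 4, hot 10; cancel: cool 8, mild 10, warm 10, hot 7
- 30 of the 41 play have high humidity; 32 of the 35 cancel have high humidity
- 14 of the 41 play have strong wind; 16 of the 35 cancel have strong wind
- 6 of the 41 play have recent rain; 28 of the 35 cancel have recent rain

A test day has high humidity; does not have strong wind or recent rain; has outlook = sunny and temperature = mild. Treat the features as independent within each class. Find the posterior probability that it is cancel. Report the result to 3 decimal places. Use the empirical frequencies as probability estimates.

play: (41/76) × (29/41) × (20/41) × (30/41) × (27/41) × (35/41) ≈ 0.0765653
cancel: (35/76) × (5/35) × (10/35) × (32/35) × (19/35) × (7/35) ≈ 0.00186589
P(cancel | x) = 0.00186589 / 0.07843119 ≈ 0.024

0.024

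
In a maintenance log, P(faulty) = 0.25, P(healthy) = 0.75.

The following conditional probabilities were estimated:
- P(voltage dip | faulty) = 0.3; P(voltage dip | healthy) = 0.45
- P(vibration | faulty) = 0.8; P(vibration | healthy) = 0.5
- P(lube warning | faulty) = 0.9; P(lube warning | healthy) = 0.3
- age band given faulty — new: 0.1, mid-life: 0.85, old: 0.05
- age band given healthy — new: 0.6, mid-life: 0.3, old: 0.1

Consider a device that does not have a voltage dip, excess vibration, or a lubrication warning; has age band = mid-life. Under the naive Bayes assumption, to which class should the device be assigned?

healthy

faulty: 0.25 × (1−0.3) × (1−0.8) × (1−0.9) × 0.85 = 0.002975
healthy: 0.75 × (1−0.45) × (1−0.5) × (1−0.3) × 0.3 = 0.0433125
Highest score → healthy.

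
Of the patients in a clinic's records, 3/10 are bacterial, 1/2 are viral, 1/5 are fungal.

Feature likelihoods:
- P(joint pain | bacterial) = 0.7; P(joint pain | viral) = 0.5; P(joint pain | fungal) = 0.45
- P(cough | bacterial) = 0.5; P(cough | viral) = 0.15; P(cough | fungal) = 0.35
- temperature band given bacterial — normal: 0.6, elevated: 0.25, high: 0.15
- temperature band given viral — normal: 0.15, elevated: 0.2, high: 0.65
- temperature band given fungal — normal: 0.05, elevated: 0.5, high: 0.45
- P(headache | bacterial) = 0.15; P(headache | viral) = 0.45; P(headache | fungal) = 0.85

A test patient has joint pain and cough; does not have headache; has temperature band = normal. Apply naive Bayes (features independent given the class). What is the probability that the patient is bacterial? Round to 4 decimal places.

bacterial: 0.3 × 0.7 × 0.5 × 0.6 × (1−0.15) = 0.05355
viral: 0.5 × 0.5 × 0.15 × 0.15 × (1−0.45) = 0.00309375
fungal: 0.2 × 0.45 × 0.35 × 0.05 × (1−0.85) = 0.00023625
P(bacterial | x) = 0.05355 / 0.05688 ≈ 0.9415

0.9415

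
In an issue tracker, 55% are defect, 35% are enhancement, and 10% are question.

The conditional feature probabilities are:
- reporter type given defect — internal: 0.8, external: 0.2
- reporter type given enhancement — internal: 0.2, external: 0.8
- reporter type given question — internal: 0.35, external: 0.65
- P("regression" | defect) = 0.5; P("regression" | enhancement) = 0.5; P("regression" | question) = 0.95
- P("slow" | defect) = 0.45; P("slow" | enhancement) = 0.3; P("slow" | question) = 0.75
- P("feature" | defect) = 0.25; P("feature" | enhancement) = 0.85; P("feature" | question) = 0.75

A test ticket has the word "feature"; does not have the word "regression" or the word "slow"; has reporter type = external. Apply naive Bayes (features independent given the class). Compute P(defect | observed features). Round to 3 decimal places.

0.083

defect: 0.55 × 0.2 × (1−0.5) × (1−0.45) × 0.25 = 0.0075625
enhancement: 0.35 × 0.8 × (1−0.5) × (1−0.3) × 0.85 = 0.0833
question: 0.1 × 0.65 × (1−0.95) × (1−0.75) × 0.75 = 0.000609375
P(defect | x) = 0.0075625 / 0.091471875 ≈ 0.083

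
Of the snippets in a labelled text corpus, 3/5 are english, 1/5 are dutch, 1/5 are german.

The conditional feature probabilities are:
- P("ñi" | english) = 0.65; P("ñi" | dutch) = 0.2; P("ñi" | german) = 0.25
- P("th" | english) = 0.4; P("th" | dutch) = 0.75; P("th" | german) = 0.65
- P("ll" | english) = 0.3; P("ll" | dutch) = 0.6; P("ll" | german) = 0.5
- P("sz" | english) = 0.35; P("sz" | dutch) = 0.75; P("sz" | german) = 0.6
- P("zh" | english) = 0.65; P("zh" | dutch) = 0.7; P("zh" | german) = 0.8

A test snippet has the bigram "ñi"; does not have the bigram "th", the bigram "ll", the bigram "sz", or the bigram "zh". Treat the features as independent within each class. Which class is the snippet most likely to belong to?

english

english: 0.6 × 0.65 × (1−0.4) × (1−0.3) × (1−0.35) × (1−0.65) = 0.0372645
dutch: 0.2 × 0.2 × (1−0.75) × (1−0.6) × (1−0.75) × (1−0.7) = 0.0003
german: 0.2 × 0.25 × (1−0.65) × (1−0.5) × (1−0.6) × (1−0.8) = 0.0007
Highest score → english.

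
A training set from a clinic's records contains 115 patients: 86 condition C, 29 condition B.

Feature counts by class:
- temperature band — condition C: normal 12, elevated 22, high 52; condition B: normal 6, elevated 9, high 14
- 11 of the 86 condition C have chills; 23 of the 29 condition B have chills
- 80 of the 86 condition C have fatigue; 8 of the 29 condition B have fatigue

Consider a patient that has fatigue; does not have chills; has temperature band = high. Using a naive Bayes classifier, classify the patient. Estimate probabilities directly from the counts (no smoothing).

condition C

condition C: (86/115) × (52/86) × (75/86) × (80/86) ≈ 0.366826
condition B: (29/115) × (14/29) × (6/29) × (8/29) ≈ 0.00694825
Highest score → condition C.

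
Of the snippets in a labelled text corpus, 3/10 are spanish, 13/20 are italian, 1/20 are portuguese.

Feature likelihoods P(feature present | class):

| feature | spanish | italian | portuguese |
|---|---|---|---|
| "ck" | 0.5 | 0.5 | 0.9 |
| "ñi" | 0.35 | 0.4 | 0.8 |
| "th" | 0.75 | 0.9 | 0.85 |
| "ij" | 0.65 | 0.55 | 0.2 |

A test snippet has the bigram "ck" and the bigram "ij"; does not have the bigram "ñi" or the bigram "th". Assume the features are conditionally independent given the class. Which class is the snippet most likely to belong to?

spanish: 0.3 × 0.5 × (1−0.35) × (1−0.75) × 0.65 = 0.01584375
italian: 0.65 × 0.5 × (1−0.4) × (1−0.9) × 0.55 = 0.010725
portuguese: 0.05 × 0.9 × (1−0.8) × (1−0.85) × 0.2 = 0.00027
Highest score → spanish.

spanish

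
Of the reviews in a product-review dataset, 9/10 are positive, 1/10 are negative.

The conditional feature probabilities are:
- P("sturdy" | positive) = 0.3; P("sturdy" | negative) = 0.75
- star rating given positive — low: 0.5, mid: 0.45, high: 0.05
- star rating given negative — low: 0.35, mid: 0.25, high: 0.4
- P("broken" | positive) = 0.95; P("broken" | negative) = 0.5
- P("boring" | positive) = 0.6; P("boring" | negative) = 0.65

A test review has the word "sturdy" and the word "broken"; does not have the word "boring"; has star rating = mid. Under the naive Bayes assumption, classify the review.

positive: 0.9 × 0.3 × 0.45 × 0.95 × (1−0.6) = 0.04617
negative: 0.1 × 0.75 × 0.25 × 0.5 × (1−0.65) = 0.00328125
Highest score → positive.

positive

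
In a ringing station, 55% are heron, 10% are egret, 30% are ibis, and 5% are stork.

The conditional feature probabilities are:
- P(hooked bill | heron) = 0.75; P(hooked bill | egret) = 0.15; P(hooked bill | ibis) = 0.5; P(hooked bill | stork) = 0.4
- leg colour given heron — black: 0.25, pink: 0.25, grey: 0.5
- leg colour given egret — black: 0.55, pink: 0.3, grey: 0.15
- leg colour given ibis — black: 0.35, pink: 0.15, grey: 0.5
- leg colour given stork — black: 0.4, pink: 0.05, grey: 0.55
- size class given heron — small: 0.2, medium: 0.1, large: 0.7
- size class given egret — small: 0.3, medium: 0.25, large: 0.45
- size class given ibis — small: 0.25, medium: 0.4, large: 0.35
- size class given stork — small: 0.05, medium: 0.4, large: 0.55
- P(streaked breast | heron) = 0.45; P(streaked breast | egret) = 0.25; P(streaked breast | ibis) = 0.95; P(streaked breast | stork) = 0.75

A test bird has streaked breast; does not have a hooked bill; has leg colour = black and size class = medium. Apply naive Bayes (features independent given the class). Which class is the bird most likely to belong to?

ibis

heron: 0.55 × (1−0.75) × 0.25 × 0.1 × 0.45 = 0.001546875
egret: 0.1 × (1−0.15) × 0.55 × 0.25 × 0.25 = 0.002921875
ibis: 0.3 × (1−0.5) × 0.35 × 0.4 × 0.95 = 0.01995
stork: 0.05 × (1−0.4) × 0.4 × 0.4 × 0.75 = 0.0036
Highest score → ibis.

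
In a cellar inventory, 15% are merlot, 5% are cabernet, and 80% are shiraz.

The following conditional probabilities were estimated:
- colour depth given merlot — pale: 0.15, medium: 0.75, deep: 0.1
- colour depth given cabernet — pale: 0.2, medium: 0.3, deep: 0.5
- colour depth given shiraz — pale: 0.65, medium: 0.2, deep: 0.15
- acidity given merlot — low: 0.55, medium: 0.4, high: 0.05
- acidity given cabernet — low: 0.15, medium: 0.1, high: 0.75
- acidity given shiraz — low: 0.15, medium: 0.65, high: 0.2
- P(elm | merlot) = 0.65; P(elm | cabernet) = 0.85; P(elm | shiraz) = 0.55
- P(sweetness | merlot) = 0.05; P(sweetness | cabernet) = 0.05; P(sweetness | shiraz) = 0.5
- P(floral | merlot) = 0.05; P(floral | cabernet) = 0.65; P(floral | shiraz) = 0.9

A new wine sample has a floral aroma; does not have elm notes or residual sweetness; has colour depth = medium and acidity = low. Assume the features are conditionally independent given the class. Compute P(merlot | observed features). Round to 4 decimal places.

merlot: 0.15 × 0.75 × 0.55 × (1−0.65) × (1−0.05) × 0.05 = 0.001028671875
cabernet: 0.05 × 0.3 × 0.15 × (1−0.85) × (1−0.05) × 0.65 = 0.00020840625
shiraz: 0.8 × 0.2 × 0.15 × (1−0.55) × (1−0.5) × 0.9 = 0.00486
P(merlot | x) = 0.001028671875 / 0.006097078125 ≈ 0.1687

0.1687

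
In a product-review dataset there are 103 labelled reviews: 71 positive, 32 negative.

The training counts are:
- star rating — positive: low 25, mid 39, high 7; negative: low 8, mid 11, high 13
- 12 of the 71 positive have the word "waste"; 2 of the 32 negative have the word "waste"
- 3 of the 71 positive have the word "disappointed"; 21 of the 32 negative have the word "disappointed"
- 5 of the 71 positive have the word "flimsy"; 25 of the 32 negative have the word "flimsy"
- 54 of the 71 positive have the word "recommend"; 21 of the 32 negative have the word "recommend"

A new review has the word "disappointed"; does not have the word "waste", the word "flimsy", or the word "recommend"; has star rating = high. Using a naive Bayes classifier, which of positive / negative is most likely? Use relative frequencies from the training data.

negative

positive: (71/103) × (7/71) × (59/71) × (3/71) × (66/71) × (17/71) ≈ 0.000531121
negative: (32/103) × (13/32) × (30/32) × (21/32) × (7/32) × (11/32) ≈ 0.00583899
Highest score → negative.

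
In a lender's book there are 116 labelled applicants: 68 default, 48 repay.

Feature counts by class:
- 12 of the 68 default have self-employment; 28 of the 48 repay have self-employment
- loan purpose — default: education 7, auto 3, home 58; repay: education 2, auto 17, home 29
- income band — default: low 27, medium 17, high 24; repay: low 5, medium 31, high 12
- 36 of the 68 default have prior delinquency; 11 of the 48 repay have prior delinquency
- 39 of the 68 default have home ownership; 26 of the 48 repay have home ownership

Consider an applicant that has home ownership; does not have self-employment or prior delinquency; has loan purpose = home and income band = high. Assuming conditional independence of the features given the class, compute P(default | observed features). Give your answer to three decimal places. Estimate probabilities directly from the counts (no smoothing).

default: (68/116) × (56/68) × (58/68) × (24/68) × (32/68) × (39/68) ≈ 0.0392237
repay: (48/116) × (20/48) × (29/48) × (12/48) × (37/48) × (26/48) ≈ 0.0108733
P(default | x) = 0.0392237 / 0.050097 ≈ 0.783

0.783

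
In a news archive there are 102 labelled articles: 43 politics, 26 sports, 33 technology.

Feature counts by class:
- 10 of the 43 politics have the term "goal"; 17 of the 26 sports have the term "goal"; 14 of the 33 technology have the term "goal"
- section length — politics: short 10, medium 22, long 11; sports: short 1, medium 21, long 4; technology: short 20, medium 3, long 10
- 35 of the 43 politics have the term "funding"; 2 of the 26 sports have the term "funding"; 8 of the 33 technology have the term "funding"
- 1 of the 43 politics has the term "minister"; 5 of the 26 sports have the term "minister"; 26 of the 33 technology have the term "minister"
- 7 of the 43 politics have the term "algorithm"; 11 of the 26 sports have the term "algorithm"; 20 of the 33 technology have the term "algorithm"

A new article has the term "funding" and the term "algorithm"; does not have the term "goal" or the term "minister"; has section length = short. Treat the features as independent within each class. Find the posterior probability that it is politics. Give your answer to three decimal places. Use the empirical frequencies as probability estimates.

0.730

politics: (43/102) × (33/43) × (10/43) × (35/43) × (42/43) × (7/43) ≈ 0.00973768
sports: (26/102) × (9/26) × (1/26) × (2/26) × (21/26) × (11/26) ≈ 0.0000892054
technology: (33/102) × (19/33) × (20/33) × (8/33) × (7/33) × (20/33) ≈ 0.0035184
P(politics | x) = 0.00973768 / 0.0133452854 ≈ 0.730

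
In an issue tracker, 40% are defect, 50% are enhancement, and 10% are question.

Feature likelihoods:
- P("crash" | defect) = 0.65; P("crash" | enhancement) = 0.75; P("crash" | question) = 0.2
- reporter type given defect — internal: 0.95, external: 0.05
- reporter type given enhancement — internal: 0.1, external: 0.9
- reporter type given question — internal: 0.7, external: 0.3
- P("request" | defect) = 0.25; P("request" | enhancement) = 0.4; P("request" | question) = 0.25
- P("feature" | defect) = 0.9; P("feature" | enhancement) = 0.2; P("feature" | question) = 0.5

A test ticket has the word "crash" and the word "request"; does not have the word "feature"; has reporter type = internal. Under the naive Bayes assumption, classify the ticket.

defect: 0.4 × 0.65 × 0.95 × 0.25 × (1−0.9) = 0.006175
enhancement: 0.5 × 0.75 × 0.1 × 0.4 × (1−0.2) = 0.012
question: 0.1 × 0.2 × 0.7 × 0.25 × (1−0.5) = 0.00175
Highest score → enhancement.

enhancement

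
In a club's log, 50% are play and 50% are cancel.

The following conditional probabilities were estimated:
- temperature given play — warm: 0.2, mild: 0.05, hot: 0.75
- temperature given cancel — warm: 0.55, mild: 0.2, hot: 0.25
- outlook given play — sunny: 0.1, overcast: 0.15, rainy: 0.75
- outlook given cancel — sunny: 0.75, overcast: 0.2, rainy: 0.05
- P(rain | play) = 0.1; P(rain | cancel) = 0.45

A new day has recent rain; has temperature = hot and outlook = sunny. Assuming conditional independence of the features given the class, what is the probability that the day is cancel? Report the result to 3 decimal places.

0.918

play: 0.5 × 0.75 × 0.1 × 0.1 = 0.00375
cancel: 0.5 × 0.25 × 0.75 × 0.45 = 0.0421875
P(cancel | x) = 0.0421875 / 0.0459375 ≈ 0.918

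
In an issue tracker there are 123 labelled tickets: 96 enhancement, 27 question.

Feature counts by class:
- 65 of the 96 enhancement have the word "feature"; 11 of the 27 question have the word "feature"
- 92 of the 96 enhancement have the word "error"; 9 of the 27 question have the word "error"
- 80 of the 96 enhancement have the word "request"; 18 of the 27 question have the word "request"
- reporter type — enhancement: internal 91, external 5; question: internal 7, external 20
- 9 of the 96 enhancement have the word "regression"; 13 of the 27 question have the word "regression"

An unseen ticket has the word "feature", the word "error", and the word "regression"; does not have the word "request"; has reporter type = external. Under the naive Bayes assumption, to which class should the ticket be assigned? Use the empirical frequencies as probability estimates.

enhancement: (96/123) × (65/96) × (92/96) × (16/96) × (5/96) × (9/96) ≈ 0.000412139
question: (27/123) × (11/27) × (9/27) × (9/27) × (20/27) × (13/27) ≈ 0.00354398
Highest score → question.

question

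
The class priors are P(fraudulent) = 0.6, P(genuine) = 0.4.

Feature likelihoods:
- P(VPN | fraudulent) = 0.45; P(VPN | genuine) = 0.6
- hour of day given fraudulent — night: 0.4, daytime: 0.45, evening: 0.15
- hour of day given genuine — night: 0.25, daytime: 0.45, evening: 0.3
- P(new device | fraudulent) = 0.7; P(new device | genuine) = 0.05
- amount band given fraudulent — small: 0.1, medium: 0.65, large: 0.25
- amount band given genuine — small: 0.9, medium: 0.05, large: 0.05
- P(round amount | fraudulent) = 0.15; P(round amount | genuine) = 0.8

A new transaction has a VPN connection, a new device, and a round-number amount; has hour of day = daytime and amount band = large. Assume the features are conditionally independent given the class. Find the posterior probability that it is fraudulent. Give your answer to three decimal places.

fraudulent: 0.6 × 0.45 × 0.45 × 0.7 × 0.25 × 0.15 = 0.003189375
genuine: 0.4 × 0.6 × 0.45 × 0.05 × 0.05 × 0.8 = 0.000216
P(fraudulent | x) = 0.003189375 / 0.003405375 ≈ 0.937

0.937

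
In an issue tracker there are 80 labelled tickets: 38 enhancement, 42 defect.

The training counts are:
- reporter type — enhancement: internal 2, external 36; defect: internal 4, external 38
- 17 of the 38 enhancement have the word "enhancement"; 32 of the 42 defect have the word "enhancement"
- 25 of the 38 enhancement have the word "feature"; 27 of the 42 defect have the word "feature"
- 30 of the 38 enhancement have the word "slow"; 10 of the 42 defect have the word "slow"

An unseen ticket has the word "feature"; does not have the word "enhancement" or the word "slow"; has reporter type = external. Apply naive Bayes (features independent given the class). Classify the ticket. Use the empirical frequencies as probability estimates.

enhancement: (38/80) × (36/38) × (21/38) × (25/38) × (8/38) ≈ 0.0344438
defect: (42/80) × (38/42) × (10/42) × (27/42) × (32/42) ≈ 0.0553936
Highest score → defect.

defect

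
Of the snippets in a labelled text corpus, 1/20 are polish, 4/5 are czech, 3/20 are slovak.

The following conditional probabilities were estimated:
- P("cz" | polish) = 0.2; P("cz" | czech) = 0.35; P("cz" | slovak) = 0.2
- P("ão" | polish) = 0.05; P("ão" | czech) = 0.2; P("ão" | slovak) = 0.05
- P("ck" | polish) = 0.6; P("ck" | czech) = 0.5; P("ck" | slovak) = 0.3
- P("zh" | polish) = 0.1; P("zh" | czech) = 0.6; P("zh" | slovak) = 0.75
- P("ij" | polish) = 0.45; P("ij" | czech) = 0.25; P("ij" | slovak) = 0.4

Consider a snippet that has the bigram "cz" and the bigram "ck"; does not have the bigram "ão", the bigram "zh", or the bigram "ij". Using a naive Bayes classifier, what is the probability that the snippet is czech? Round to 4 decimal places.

polish: 0.05 × 0.2 × (1−0.05) × 0.6 × (1−0.1) × (1−0.45) = 0.0028215
czech: 0.8 × 0.35 × (1−0.2) × 0.5 × (1−0.6) × (1−0.25) = 0.0336
slovak: 0.15 × 0.2 × (1−0.05) × 0.3 × (1−0.75) × (1−0.4) = 0.0012825
P(czech | x) = 0.0336 / 0.037704 ≈ 0.8912

0.8912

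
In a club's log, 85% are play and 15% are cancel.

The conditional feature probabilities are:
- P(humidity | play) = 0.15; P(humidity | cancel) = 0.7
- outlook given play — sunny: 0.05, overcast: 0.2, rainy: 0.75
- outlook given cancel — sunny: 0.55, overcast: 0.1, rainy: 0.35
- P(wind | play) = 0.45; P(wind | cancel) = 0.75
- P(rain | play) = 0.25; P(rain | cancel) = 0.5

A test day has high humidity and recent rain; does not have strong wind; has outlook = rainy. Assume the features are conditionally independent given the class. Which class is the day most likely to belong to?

play

play: 0.85 × 0.15 × 0.75 × (1−0.45) × 0.25 = 0.0131484375
cancel: 0.15 × 0.7 × 0.35 × (1−0.75) × 0.5 = 0.00459375
Highest score → play.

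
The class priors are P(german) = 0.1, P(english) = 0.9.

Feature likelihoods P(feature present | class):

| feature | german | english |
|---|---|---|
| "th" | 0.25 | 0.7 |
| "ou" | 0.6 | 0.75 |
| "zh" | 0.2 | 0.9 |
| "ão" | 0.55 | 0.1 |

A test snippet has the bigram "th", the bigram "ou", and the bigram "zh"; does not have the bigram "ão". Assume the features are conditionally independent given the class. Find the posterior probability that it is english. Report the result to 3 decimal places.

0.996

german: 0.1 × 0.25 × 0.6 × 0.2 × (1−0.55) = 0.00135
english: 0.9 × 0.7 × 0.75 × 0.9 × (1−0.1) = 0.382725
P(english | x) = 0.382725 / 0.384075 ≈ 0.996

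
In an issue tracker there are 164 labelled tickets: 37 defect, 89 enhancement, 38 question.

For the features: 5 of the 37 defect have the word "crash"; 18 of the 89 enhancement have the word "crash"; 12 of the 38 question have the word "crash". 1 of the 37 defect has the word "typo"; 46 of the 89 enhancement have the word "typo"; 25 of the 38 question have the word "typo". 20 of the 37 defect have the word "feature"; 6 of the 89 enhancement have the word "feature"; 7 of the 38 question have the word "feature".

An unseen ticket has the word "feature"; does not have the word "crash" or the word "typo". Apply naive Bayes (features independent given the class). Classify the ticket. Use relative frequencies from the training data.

defect: (37/164) × (32/37) × (36/37) × (20/37) ≈ 0.102621
enhancement: (89/164) × (71/89) × (43/89) × (6/89) ≈ 0.0141011
question: (38/164) × (26/38) × (13/38) × (7/38) ≈ 0.00999088
Highest score → defect.

defect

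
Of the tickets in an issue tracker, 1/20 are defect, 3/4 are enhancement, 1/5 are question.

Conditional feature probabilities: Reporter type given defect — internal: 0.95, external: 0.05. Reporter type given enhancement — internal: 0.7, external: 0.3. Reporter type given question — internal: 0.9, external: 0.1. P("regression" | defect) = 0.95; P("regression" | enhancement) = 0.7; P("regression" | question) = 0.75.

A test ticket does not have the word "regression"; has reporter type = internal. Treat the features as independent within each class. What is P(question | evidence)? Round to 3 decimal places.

0.220

defect: 0.05 × 0.95 × (1−0.95) = 0.002375
enhancement: 0.75 × 0.7 × (1−0.7) = 0.1575
question: 0.2 × 0.9 × (1−0.75) = 0.045
P(question | x) = 0.045 / 0.204875 ≈ 0.220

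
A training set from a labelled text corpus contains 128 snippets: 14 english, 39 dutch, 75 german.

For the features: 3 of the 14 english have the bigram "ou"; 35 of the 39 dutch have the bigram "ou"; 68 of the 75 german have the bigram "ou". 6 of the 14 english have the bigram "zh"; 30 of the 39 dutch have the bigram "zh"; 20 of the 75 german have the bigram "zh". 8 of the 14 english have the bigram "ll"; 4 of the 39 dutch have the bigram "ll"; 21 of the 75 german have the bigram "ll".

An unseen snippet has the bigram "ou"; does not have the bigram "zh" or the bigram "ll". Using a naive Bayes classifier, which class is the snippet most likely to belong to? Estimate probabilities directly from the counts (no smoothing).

english: (14/128) × (3/14) × (8/14) × (6/14) ≈ 0.0057398
dutch: (39/128) × (35/39) × (9/39) × (35/39) ≈ 0.0566291
german: (75/128) × (68/75) × (55/75) × (54/75) = 0.2805
Highest score → german.

german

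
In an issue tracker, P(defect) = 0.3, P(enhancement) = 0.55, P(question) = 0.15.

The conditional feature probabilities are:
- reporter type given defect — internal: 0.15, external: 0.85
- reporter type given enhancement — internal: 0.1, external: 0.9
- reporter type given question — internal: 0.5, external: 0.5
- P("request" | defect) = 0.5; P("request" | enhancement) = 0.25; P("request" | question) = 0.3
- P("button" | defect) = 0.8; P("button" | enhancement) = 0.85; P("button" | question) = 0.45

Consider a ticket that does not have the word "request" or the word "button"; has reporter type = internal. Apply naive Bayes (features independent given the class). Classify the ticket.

question

defect: 0.3 × 0.15 × (1−0.5) × (1−0.8) = 0.0045
enhancement: 0.55 × 0.1 × (1−0.25) × (1−0.85) = 0.0061875
question: 0.15 × 0.5 × (1−0.3) × (1−0.45) = 0.028875
Highest score → question.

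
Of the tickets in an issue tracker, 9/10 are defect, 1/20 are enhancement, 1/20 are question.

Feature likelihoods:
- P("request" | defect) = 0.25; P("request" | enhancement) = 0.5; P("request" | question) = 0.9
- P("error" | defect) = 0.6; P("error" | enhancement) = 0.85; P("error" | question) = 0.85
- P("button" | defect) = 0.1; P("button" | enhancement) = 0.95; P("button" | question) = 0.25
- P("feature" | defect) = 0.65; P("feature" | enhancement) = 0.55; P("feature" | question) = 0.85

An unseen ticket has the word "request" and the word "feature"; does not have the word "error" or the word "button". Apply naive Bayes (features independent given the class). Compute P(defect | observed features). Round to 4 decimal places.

defect: 0.9 × 0.25 × (1−0.6) × (1−0.1) × 0.65 = 0.05265
enhancement: 0.05 × 0.5 × (1−0.85) × (1−0.95) × 0.55 = 0.000103125
question: 0.05 × 0.9 × (1−0.85) × (1−0.25) × 0.85 = 0.004303125
P(defect | x) = 0.05265 / 0.05705625 ≈ 0.9228

0.9228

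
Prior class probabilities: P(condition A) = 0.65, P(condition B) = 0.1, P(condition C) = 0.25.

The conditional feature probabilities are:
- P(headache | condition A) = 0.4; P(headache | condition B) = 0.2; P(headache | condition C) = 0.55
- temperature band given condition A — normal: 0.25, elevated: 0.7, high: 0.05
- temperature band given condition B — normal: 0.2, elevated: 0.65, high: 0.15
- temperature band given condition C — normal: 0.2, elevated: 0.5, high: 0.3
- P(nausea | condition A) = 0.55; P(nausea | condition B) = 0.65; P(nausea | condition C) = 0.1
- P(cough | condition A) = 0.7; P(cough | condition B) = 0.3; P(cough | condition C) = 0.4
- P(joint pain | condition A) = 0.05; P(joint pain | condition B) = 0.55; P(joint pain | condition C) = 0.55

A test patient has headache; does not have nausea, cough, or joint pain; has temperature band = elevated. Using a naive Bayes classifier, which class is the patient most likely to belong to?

condition A: 0.65 × 0.4 × 0.7 × (1−0.55) × (1−0.7) × (1−0.05) = 0.0233415
condition B: 0.1 × 0.2 × 0.65 × (1−0.65) × (1−0.3) × (1−0.55) = 0.00143325
condition C: 0.25 × 0.55 × 0.5 × (1−0.1) × (1−0.4) × (1−0.55) = 0.01670625
Highest score → condition A.

condition A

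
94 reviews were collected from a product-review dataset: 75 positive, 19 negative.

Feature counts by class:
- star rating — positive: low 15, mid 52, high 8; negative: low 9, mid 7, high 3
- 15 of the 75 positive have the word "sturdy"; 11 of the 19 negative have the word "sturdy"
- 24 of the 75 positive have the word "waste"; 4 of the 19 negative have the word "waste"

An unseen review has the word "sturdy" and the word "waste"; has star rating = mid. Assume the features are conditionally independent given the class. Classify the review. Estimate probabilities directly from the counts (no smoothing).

positive

positive: (75/94) × (52/75) × (15/75) × (24/75) ≈ 0.0354043
negative: (19/94) × (7/19) × (11/19) × (4/19) ≈ 0.00907644
Highest score → positive.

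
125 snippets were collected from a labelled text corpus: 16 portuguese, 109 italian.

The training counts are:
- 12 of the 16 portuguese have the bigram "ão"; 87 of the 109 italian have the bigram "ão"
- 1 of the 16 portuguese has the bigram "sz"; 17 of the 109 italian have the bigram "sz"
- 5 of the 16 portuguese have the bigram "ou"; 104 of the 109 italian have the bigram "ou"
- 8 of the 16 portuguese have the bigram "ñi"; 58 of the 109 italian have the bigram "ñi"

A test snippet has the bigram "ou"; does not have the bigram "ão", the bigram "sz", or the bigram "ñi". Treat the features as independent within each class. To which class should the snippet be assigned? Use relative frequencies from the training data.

portuguese: (16/125) × (4/16) × (15/16) × (5/16) × (8/16) = 0.0046875
italian: (109/125) × (22/109) × (92/109) × (104/109) × (51/109) ≈ 0.0663169
Highest score → italian.

italian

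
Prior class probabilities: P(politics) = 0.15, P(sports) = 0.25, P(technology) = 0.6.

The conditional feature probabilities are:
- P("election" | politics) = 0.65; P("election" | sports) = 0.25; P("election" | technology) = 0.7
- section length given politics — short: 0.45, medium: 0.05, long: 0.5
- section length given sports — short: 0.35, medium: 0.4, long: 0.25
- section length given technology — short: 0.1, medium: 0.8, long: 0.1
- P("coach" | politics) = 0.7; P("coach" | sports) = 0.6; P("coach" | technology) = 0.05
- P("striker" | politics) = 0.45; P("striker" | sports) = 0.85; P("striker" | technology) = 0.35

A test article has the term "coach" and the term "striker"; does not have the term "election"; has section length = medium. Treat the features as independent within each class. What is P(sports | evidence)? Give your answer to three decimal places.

0.920

politics: 0.15 × (1−0.65) × 0.05 × 0.7 × 0.45 = 0.000826875
sports: 0.25 × (1−0.25) × 0.4 × 0.6 × 0.85 = 0.03825
technology: 0.6 × (1−0.7) × 0.8 × 0.05 × 0.35 = 0.00252
P(sports | x) = 0.03825 / 0.041596875 ≈ 0.920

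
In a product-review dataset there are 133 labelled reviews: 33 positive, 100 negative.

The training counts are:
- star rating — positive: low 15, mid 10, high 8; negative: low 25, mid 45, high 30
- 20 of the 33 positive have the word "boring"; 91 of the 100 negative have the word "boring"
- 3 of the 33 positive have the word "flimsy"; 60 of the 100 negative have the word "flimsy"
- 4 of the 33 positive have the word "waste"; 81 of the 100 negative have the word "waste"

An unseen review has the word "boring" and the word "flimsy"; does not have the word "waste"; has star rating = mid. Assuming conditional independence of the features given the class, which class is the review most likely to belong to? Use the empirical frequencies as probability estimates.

negative

positive: (33/133) × (10/33) × (20/33) × (3/33) × (29/33) ≈ 0.00364046
negative: (100/133) × (45/100) × (91/100) × (60/100) × (19/100) = 0.0351
Highest score → negative.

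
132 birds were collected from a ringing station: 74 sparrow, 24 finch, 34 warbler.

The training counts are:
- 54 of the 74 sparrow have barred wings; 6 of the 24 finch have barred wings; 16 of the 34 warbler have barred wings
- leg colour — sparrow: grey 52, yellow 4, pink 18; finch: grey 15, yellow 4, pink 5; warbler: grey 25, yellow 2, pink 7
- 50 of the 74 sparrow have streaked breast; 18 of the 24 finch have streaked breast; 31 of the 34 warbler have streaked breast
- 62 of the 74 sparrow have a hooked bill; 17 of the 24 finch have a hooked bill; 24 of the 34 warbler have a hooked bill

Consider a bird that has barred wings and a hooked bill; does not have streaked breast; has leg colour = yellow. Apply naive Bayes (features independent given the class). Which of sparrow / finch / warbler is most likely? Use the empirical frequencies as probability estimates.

sparrow

sparrow: (74/132) × (54/74) × (4/74) × (24/74) × (62/74) ≈ 0.0060088
finch: (24/132) × (6/24) × (4/24) × (6/24) × (17/24) ≈ 0.00134154
warbler: (34/132) × (16/34) × (2/34) × (3/34) × (24/34) ≈ 0.000444091
Highest score → sparrow.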